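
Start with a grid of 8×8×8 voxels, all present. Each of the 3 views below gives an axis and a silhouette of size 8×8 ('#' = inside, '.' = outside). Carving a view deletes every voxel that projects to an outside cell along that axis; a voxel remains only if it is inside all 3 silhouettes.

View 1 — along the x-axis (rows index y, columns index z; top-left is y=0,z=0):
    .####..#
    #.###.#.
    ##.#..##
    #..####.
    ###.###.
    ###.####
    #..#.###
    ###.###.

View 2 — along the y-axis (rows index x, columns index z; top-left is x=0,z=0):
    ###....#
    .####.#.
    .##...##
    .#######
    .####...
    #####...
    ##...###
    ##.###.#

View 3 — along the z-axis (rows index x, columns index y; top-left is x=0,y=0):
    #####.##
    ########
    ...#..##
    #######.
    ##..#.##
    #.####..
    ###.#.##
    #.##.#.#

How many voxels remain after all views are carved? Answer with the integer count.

full grid |V| = 512
step 1: project along x, AND mask (44/64) → |grid| = 352
step 2: project along y, AND mask (40/64) → |grid| = 216
step 3: project along z, AND mask (46/64) → |grid| = 156

voxel count = 156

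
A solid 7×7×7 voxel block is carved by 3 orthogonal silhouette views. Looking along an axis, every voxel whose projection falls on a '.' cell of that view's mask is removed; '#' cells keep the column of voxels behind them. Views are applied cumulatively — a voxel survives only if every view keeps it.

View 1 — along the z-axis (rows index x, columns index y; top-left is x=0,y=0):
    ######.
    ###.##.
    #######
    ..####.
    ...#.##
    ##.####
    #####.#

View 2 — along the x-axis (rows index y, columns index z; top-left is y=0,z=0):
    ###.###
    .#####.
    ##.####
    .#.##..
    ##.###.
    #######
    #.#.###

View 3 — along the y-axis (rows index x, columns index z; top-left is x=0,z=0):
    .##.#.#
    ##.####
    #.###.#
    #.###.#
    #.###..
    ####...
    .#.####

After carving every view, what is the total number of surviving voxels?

132 voxels

before carving: 343 voxels (7×7×7)
[1] z-view keeps 37 columns → grid now 259
[2] x-view keeps 37 columns → grid now 195
[3] y-view keeps 33 columns → grid now 132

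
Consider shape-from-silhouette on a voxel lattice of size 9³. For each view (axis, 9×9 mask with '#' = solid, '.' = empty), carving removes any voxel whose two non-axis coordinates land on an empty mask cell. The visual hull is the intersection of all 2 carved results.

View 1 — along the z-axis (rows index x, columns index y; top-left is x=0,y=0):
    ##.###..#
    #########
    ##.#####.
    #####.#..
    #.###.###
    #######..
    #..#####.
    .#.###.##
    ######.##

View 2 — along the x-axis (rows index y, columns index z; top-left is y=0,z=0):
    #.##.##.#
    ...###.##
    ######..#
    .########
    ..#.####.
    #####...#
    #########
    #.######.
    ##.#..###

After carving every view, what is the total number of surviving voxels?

before carving: 729 voxels (9×9×9)
step 1: project along z, AND mask (62/81) → |grid| = 558
step 2: project along x, AND mask (59/81) → |grid| = 403

voxel count = 403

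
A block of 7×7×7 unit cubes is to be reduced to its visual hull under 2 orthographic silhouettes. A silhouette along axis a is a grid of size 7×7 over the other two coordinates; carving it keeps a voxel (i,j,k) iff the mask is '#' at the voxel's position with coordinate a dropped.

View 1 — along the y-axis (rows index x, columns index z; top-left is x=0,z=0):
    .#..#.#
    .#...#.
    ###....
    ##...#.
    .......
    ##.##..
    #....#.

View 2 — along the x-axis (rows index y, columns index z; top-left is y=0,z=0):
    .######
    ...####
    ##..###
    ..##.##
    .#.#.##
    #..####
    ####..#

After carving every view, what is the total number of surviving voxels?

|visual hull| = 74

initial block: 7^3 = 343
  1. axis=1 (XZ plane), |mask|=17  ⇒  voxels=119
  2. axis=0 (YZ plane), |mask|=33  ⇒  voxels=74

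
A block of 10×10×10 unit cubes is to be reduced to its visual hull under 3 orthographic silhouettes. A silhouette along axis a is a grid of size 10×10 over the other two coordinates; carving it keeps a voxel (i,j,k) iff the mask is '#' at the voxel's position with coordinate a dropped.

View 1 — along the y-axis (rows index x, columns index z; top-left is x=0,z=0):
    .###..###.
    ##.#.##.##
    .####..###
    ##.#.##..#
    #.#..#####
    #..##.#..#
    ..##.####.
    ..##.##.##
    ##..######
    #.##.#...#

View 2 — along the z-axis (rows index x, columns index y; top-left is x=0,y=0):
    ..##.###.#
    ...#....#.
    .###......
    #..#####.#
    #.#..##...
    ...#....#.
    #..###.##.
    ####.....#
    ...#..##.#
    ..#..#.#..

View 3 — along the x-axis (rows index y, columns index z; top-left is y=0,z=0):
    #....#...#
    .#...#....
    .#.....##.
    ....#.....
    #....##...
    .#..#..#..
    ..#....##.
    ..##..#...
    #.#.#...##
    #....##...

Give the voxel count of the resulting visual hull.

69 voxels

start: 10×10×10 = 1000 voxels
after view 1 [y-axis, 63 of 100 cells solid] → remaining = 630
after view 2 [z-axis, 42 of 100 cells solid] → remaining = 264
after view 3 [x-axis, 29 of 100 cells solid] → remaining = 69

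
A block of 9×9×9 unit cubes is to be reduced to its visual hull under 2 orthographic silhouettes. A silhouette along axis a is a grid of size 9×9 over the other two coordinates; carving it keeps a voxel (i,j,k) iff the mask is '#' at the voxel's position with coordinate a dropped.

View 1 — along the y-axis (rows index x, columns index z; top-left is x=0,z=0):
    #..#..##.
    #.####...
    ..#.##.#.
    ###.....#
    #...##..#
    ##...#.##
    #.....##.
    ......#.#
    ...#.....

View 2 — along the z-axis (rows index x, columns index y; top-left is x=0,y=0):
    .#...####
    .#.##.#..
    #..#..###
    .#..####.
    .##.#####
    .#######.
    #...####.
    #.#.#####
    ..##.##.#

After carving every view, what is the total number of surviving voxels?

full grid |V| = 729
carve view 1 (along y, XZ-mask fill 32/81): 288 voxels remain
carve view 2 (along z, XY-mask fill 50/81): 177 voxels remain

|visual hull| = 177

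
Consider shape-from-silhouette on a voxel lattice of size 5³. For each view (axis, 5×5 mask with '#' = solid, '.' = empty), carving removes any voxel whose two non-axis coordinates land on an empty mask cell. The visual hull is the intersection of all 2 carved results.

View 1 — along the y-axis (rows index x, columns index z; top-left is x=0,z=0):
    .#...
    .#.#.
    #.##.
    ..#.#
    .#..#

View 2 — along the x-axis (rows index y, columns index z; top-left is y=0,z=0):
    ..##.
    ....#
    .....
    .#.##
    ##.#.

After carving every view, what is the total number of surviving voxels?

before carving: 125 voxels (5×5×5)
  1. axis=1 (XZ plane), |mask|=10  ⇒  voxels=50
  2. axis=0 (YZ plane), |mask|=9  ⇒  voxels=19

remaining voxels: 19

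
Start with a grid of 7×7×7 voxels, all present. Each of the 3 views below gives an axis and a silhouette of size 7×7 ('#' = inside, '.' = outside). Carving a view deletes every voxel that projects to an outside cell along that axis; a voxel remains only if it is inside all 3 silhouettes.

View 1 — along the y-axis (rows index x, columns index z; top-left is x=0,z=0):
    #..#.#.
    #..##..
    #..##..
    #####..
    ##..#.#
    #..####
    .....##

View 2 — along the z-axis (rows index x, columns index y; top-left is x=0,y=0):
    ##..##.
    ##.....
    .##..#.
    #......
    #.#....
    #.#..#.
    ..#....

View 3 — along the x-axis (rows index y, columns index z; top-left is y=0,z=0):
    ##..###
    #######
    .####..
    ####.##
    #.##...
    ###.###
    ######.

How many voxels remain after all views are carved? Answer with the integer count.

start: 7×7×7 = 343 voxels
carve view 1 (along y, XZ-mask fill 25/49): 175 voxels remain
carve view 2 (along z, XY-mask fill 16/49): 57 voxels remain
carve view 3 (along x, YZ-mask fill 37/49): 40 voxels remain

remaining voxels: 40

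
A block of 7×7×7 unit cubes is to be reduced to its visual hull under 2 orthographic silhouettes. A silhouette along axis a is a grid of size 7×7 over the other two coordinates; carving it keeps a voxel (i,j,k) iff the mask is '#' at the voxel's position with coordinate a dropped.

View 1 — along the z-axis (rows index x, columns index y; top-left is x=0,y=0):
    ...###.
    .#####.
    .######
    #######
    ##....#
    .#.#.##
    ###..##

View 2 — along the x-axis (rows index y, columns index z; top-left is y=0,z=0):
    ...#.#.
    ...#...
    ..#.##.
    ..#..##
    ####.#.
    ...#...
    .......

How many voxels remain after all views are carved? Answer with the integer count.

|visual hull| = 65

full grid |V| = 343
carve view 1 (along z, XY-mask fill 33/49): 231 voxels remain
carve view 2 (along x, YZ-mask fill 15/49): 65 voxels remain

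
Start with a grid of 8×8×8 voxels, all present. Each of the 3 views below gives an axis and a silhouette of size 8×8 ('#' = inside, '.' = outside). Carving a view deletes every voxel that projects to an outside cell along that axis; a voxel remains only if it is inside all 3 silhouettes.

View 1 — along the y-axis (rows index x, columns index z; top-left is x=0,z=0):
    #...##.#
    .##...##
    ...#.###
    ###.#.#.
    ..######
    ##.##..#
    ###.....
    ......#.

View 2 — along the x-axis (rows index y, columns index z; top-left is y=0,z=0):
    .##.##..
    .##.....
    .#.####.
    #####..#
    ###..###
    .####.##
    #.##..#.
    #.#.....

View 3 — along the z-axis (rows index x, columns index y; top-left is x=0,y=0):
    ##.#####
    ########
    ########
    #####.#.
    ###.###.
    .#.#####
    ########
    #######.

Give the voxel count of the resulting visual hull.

full grid |V| = 512
[1] y-view keeps 32 columns → grid now 256
[2] x-view keeps 35 columns → grid now 140
[3] z-view keeps 56 columns → grid now 122

remaining voxels: 122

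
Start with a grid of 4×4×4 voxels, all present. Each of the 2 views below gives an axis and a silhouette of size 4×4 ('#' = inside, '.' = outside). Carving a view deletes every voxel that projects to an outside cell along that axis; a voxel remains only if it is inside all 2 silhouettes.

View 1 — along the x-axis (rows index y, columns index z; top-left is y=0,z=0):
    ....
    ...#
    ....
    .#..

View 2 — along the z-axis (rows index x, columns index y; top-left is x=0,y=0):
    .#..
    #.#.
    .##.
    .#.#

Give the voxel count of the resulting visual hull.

before carving: 64 voxels (4×4×4)
after view 1 [x-axis, 2 of 16 cells solid] → remaining = 8
after view 2 [z-axis, 7 of 16 cells solid] → remaining = 4

voxel count = 4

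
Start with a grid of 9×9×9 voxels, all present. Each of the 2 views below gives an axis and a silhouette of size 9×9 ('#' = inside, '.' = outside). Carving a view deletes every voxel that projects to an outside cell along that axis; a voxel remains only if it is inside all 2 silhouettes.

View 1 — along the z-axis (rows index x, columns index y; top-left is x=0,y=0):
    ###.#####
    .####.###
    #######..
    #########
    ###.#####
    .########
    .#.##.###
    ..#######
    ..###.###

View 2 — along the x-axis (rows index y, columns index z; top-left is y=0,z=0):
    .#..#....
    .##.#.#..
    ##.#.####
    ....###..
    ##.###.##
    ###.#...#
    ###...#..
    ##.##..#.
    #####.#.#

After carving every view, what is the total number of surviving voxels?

voxel count = 338

full grid |V| = 729
V1 z: intersect with XY mask (66 set) -- 594 left
V2 x: intersect with YZ mask (44 set) -- 338 left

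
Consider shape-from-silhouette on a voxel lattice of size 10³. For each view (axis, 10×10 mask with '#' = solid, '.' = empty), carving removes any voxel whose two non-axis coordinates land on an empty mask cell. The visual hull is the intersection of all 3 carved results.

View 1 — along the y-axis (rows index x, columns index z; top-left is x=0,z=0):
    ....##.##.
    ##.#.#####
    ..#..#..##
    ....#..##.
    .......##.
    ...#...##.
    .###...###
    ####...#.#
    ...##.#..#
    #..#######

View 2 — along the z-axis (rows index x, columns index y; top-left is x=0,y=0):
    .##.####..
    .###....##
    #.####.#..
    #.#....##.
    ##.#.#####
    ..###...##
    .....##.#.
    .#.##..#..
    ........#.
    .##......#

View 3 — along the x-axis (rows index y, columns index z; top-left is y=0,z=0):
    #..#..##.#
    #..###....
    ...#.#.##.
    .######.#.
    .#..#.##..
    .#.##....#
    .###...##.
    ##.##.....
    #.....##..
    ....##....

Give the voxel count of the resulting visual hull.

before carving: 1000 voxels (10×10×10)
step 1: project along y, AND mask (48/100) → |grid| = 480
step 2: project along z, AND mask (45/100) → |grid| = 201
step 3: project along x, AND mask (42/100) → |grid| = 81

|visual hull| = 81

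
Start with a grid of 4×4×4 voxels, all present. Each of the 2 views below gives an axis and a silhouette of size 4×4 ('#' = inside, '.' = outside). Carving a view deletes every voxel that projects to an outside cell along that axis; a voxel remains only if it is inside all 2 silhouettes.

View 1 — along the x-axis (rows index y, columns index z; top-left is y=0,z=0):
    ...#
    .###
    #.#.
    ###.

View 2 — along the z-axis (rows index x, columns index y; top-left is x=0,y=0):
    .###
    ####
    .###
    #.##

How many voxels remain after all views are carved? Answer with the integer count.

initial block: 4^3 = 64
  1. axis=0 (YZ plane), |mask|=9  ⇒  voxels=36
  2. axis=2 (XY plane), |mask|=13  ⇒  voxels=31

voxel count = 31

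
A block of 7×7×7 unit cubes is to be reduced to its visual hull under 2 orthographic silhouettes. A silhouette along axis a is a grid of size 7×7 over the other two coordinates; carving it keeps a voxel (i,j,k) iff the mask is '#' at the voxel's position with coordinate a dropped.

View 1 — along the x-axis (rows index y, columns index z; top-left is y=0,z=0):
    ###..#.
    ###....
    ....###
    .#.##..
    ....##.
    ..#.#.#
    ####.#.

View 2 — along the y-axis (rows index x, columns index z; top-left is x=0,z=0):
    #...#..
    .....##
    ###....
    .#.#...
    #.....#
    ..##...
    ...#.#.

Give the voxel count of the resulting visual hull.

voxel count = 47

full grid |V| = 343
step 1: project along x, AND mask (23/49) → |grid| = 161
step 2: project along y, AND mask (15/49) → |grid| = 47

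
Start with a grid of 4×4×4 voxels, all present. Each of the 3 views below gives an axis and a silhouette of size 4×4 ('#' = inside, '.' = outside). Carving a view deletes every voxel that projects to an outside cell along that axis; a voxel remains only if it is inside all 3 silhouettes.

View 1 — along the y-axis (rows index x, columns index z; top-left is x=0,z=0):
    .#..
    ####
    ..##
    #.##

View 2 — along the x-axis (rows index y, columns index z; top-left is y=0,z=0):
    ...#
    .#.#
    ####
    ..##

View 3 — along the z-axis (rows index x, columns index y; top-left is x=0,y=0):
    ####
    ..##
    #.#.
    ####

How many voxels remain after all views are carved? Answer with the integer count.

before carving: 64 voxels (4×4×4)
[1] y-view keeps 10 columns → grid now 40
[2] x-view keeps 9 columns → grid now 24
[3] z-view keeps 12 columns → grid now 18

voxel count = 18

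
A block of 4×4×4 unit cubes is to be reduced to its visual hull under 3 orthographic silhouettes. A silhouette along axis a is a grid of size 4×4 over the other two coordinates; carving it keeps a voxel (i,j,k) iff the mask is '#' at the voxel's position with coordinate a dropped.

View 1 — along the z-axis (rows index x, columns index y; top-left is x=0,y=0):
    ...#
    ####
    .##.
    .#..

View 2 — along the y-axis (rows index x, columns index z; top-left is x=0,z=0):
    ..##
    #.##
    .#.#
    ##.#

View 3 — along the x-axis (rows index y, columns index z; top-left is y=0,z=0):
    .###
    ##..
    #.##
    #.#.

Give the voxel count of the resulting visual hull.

voxel count = 13

full grid |V| = 64
carve view 1 (along z, XY-mask fill 8/16): 32 voxels remain
carve view 2 (along y, XZ-mask fill 10/16): 21 voxels remain
carve view 3 (along x, YZ-mask fill 10/16): 13 voxels remain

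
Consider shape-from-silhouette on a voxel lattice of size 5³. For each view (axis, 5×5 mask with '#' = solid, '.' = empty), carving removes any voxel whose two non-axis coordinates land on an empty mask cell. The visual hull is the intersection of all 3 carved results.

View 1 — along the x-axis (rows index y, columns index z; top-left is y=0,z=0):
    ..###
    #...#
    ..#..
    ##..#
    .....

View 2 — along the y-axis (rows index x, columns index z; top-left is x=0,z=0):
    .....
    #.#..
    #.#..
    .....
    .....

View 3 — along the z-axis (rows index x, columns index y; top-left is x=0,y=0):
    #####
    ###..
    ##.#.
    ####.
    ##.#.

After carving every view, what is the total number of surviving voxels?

|visual hull| = 6

full grid |V| = 125
after view 1 [x-axis, 9 of 25 cells solid] → remaining = 45
after view 2 [y-axis, 4 of 25 cells solid] → remaining = 8
after view 3 [z-axis, 18 of 25 cells solid] → remaining = 6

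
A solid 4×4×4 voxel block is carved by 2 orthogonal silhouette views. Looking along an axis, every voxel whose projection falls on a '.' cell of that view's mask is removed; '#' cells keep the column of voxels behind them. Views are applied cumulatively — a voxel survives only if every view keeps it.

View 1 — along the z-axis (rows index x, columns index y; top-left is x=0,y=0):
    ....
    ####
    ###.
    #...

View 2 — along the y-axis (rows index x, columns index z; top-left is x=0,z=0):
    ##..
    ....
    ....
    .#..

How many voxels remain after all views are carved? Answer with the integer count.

remaining voxels: 1

before carving: 64 voxels (4×4×4)
carve view 1 (along z, XY-mask fill 8/16): 32 voxels remain
carve view 2 (along y, XZ-mask fill 3/16): 1 voxels remain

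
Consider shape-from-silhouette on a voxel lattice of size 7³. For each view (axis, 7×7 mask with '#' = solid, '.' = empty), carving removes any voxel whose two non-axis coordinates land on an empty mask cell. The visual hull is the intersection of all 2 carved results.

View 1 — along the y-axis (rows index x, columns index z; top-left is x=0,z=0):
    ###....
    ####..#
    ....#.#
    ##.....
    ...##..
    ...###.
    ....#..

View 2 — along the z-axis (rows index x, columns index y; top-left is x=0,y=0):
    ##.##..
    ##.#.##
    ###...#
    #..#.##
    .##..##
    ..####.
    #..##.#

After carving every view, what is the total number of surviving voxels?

before carving: 343 voxels (7×7×7)
V1 y: intersect with XZ mask (18 set) -- 126 left
V2 z: intersect with XY mask (29 set) -- 77 left

77 voxels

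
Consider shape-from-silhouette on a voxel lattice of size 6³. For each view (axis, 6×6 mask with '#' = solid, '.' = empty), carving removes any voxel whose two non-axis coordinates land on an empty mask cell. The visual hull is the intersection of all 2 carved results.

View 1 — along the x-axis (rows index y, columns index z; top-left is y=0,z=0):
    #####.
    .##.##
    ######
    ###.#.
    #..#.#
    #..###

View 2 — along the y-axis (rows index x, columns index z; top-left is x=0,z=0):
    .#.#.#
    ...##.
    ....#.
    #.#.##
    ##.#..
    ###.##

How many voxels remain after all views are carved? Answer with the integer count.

start: 6×6×6 = 216 voxels
step 1: project along x, AND mask (26/36) → |grid| = 156
step 2: project along y, AND mask (18/36) → |grid| = 79

remaining voxels: 79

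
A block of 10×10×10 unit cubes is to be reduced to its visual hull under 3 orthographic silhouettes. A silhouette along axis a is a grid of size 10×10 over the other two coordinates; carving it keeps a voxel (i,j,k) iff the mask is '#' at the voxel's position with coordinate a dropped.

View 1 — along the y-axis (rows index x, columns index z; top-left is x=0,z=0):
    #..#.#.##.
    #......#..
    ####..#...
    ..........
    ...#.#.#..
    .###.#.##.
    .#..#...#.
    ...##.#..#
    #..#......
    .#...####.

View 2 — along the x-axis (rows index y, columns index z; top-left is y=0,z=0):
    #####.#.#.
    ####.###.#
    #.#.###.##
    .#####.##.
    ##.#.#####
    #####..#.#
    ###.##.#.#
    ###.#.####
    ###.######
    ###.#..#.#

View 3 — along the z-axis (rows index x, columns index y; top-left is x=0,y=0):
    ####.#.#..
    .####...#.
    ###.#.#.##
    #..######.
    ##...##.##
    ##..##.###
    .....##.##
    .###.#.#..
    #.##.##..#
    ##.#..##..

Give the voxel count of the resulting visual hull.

initial block: 10^3 = 1000
[1] y-view keeps 35 columns → grid now 350
[2] x-view keeps 74 columns → grid now 250
[3] z-view keeps 58 columns → grid now 145

|visual hull| = 145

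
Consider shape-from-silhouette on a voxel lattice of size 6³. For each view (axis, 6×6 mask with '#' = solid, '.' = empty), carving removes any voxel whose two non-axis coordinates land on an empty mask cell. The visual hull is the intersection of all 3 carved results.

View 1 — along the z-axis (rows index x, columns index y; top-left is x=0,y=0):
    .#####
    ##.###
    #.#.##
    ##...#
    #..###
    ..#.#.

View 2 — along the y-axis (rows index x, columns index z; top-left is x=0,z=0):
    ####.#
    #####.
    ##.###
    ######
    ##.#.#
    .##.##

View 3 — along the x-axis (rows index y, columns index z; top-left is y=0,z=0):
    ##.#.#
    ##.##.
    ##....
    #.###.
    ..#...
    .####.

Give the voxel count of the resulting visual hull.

remaining voxels: 59

initial block: 6^3 = 216
step 1: project along z, AND mask (23/36) → |grid| = 138
step 2: project along y, AND mask (29/36) → |grid| = 112
step 3: project along x, AND mask (19/36) → |grid| = 59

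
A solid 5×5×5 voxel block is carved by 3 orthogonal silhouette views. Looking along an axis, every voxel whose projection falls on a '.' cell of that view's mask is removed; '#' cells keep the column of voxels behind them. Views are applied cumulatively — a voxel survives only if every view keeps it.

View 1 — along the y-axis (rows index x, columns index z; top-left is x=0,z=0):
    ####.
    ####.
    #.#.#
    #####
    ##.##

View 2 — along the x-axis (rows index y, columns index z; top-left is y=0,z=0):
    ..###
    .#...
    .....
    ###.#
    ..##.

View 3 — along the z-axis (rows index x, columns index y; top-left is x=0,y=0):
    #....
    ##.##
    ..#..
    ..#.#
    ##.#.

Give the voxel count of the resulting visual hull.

full grid |V| = 125
  1. axis=1 (XZ plane), |mask|=20  ⇒  voxels=100
  2. axis=0 (YZ plane), |mask|=10  ⇒  voxels=39
  3. axis=2 (XY plane), |mask|=11  ⇒  voxels=18

voxel count = 18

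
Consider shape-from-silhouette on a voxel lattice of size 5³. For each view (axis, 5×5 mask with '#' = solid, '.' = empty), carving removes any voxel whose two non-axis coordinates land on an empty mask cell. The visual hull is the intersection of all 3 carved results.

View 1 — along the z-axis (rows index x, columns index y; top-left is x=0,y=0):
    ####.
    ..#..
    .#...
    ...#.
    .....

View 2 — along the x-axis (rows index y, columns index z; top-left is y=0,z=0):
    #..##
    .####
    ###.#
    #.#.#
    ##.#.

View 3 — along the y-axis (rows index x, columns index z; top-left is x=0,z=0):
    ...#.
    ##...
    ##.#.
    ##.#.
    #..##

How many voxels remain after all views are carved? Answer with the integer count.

remaining voxels: 7

before carving: 125 voxels (5×5×5)
carve view 1 (along z, XY-mask fill 7/25): 35 voxels remain
carve view 2 (along x, YZ-mask fill 17/25): 25 voxels remain
carve view 3 (along y, XZ-mask fill 12/25): 7 voxels remain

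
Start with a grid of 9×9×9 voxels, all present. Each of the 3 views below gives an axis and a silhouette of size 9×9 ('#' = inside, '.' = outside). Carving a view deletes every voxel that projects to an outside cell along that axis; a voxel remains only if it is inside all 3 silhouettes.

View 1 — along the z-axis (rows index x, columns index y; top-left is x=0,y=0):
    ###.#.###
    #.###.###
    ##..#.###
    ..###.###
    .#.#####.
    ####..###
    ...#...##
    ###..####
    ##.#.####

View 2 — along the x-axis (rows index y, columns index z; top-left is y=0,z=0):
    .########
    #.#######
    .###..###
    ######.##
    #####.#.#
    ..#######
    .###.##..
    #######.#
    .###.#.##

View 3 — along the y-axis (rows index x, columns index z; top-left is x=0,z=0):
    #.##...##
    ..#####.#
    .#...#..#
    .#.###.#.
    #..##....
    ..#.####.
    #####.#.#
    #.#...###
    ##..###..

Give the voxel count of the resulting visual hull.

full grid |V| = 729
after view 1 [z-axis, 56 of 81 cells solid] → remaining = 504
after view 2 [x-axis, 63 of 81 cells solid] → remaining = 390
after view 3 [y-axis, 44 of 81 cells solid] → remaining = 208

remaining voxels: 208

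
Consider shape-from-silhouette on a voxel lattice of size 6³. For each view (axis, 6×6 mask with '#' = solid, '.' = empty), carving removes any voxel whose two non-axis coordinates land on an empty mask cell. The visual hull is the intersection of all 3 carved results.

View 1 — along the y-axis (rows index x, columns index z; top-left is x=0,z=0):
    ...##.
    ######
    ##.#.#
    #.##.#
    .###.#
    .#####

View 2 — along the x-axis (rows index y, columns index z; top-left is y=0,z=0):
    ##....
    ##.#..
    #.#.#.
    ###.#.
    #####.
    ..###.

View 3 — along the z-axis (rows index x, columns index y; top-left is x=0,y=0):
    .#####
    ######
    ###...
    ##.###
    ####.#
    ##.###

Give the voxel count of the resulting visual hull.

initial block: 6^3 = 216
[1] y-view keeps 25 columns → grid now 150
[2] x-view keeps 20 columns → grid now 77
[3] z-view keeps 29 columns → grid now 64

voxel count = 64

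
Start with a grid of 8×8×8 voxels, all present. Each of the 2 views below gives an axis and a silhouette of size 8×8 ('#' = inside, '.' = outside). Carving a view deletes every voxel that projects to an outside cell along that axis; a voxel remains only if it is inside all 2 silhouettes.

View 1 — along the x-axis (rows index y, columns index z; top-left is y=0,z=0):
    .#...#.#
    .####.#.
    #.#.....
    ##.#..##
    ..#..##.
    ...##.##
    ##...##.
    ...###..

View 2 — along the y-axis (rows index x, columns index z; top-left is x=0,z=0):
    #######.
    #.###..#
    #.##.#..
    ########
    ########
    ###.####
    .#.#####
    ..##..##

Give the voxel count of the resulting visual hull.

start: 8×8×8 = 512 voxels
  1. axis=0 (YZ plane), |mask|=29  ⇒  voxels=232
  2. axis=1 (XZ plane), |mask|=49  ⇒  voxels=177

remaining voxels: 177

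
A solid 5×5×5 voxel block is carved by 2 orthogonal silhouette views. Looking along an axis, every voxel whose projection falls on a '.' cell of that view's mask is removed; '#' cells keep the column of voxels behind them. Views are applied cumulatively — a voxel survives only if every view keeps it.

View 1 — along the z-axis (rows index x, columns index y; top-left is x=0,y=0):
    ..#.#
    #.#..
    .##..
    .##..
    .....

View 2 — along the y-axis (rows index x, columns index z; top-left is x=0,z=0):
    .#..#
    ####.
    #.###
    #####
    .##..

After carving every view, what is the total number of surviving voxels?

full grid |V| = 125
step 1: project along z, AND mask (8/25) → |grid| = 40
step 2: project along y, AND mask (17/25) → |grid| = 30

voxel count = 30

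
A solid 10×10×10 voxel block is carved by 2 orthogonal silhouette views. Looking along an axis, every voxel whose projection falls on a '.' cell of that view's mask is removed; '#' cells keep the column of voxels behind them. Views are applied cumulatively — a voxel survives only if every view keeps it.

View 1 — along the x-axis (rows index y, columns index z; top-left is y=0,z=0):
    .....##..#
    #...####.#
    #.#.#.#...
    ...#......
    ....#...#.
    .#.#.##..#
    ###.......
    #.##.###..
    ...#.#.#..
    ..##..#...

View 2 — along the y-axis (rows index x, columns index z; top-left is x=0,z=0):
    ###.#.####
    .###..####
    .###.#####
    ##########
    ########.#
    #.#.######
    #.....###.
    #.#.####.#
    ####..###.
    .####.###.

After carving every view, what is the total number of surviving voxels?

initial block: 10^3 = 1000
[1] x-view keeps 36 columns → grid now 360
[2] y-view keeps 75 columns → grid now 270

voxel count = 270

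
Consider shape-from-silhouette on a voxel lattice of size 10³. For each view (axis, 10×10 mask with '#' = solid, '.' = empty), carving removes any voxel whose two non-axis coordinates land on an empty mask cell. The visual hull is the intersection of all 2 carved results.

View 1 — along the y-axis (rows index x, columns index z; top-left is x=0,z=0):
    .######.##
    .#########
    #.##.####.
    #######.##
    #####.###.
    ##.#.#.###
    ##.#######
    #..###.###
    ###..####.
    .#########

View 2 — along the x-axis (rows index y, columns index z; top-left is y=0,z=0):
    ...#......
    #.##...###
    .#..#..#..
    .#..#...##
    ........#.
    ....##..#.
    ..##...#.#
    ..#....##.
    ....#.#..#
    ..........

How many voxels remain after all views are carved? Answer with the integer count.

remaining voxels: 226

initial block: 10^3 = 1000
carve view 1 (along y, XZ-mask fill 80/100): 800 voxels remain
carve view 2 (along x, YZ-mask fill 28/100): 226 voxels remain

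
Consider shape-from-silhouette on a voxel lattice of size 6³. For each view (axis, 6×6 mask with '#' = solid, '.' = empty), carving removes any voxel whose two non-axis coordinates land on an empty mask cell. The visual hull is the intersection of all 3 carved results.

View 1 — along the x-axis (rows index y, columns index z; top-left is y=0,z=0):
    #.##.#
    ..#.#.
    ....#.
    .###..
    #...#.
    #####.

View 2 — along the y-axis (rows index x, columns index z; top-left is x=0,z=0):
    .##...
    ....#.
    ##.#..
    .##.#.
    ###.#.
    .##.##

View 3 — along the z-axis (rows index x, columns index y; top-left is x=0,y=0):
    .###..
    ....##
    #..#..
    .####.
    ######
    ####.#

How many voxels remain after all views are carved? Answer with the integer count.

remaining voxels: 38

start: 6×6×6 = 216 voxels
after view 1 [x-axis, 17 of 36 cells solid] → remaining = 102
after view 2 [y-axis, 17 of 36 cells solid] → remaining = 52
after view 3 [z-axis, 22 of 36 cells solid] → remaining = 38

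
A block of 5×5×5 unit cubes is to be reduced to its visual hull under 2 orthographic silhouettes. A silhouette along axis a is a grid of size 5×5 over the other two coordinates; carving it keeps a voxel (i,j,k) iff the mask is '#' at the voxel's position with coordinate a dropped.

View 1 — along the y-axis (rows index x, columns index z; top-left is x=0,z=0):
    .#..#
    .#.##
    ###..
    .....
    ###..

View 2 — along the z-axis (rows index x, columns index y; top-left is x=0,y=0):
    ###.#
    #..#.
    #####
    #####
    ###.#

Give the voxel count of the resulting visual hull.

start: 5×5×5 = 125 voxels
step 1: project along y, AND mask (11/25) → |grid| = 55
step 2: project along z, AND mask (20/25) → |grid| = 41

voxel count = 41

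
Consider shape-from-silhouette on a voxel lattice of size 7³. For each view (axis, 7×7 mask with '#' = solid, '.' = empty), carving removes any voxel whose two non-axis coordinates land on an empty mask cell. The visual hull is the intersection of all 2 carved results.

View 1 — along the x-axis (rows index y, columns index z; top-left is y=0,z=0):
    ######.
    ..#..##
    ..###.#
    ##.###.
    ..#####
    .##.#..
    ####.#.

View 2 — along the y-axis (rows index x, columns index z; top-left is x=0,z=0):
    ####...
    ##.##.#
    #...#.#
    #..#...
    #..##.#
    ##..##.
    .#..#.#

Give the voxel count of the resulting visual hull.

|visual hull| = 102

initial block: 7^3 = 343
after view 1 [x-axis, 31 of 49 cells solid] → remaining = 217
after view 2 [y-axis, 25 of 49 cells solid] → remaining = 102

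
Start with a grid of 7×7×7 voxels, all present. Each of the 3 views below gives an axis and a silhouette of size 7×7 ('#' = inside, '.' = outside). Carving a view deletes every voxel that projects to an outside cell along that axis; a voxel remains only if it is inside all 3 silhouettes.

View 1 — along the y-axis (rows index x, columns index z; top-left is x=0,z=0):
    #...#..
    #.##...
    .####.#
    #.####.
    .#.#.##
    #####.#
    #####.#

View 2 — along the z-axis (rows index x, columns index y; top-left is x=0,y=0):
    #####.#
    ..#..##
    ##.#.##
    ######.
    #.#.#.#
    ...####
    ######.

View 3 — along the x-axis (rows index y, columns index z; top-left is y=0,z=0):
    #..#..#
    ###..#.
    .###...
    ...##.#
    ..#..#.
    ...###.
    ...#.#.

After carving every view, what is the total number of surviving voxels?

initial block: 7^3 = 343
[1] y-view keeps 31 columns → grid now 217
[2] z-view keeps 34 columns → grid now 152
[3] x-view keeps 20 columns → grid now 60

remaining voxels: 60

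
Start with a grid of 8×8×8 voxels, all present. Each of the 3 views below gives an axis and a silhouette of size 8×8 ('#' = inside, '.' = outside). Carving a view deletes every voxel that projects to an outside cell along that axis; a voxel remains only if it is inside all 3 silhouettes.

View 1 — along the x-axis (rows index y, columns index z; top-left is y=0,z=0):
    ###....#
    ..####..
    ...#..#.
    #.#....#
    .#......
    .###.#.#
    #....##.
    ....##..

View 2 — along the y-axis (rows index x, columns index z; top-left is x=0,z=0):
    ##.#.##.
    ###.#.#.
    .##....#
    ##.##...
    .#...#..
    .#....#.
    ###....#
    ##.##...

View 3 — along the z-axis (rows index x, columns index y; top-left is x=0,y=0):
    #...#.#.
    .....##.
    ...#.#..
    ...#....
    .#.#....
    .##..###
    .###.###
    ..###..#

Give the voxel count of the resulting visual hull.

remaining voxels: 32

initial block: 8^3 = 512
  1. axis=0 (YZ plane), |mask|=24  ⇒  voxels=192
  2. axis=1 (XZ plane), |mask|=29  ⇒  voxels=86
  3. axis=2 (XY plane), |mask|=25  ⇒  voxels=32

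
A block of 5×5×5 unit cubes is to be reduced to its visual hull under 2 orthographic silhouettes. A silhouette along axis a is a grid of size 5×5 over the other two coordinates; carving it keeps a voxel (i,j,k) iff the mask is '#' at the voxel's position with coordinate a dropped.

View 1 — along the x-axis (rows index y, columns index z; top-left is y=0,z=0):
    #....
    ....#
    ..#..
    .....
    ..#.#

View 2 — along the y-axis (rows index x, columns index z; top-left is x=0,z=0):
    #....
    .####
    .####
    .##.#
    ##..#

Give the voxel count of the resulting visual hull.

before carving: 125 voxels (5×5×5)
step 1: project along x, AND mask (5/25) → |grid| = 25
step 2: project along y, AND mask (15/25) → |grid| = 16

16 voxels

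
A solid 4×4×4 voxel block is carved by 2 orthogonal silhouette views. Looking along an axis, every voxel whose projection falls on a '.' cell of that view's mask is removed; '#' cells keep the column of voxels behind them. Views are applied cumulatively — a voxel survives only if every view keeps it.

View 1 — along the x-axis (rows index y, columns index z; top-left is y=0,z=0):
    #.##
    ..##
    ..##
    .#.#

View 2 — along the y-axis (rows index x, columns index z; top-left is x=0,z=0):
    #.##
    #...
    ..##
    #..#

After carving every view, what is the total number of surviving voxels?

21 voxels

initial block: 4^3 = 64
step 1: project along x, AND mask (9/16) → |grid| = 36
step 2: project along y, AND mask (8/16) → |grid| = 21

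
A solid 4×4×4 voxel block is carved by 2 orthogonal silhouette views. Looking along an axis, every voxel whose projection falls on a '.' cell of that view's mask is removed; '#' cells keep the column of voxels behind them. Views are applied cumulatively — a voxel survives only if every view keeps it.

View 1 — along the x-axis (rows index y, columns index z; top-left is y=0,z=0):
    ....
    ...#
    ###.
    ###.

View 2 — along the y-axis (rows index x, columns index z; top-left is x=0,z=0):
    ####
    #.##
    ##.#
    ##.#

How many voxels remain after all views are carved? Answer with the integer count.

before carving: 64 voxels (4×4×4)
step 1: project along x, AND mask (7/16) → |grid| = 28
step 2: project along y, AND mask (13/16) → |grid| = 22

|visual hull| = 22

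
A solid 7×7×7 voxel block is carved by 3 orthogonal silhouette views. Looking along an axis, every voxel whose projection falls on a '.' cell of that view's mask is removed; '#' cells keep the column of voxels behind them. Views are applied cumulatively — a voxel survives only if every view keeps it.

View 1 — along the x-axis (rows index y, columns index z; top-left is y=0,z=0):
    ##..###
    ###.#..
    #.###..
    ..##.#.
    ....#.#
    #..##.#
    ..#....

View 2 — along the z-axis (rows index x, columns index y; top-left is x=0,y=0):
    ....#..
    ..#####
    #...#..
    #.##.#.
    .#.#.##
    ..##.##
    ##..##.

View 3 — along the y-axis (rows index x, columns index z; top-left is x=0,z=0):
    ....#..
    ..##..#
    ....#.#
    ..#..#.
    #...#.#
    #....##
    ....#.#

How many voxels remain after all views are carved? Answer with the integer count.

remaining voxels: 33

initial block: 7^3 = 343
[1] x-view keeps 23 columns → grid now 161
[2] z-view keeps 24 columns → grid now 78
[3] y-view keeps 16 columns → grid now 33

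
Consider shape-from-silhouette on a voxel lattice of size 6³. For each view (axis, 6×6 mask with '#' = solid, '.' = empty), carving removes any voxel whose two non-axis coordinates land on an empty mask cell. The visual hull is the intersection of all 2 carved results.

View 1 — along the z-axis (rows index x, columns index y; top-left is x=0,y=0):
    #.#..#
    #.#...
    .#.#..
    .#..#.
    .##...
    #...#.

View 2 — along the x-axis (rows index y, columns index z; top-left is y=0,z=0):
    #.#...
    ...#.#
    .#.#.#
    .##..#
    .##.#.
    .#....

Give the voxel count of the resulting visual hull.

remaining voxels: 31

start: 6×6×6 = 216 voxels
[1] z-view keeps 13 columns → grid now 78
[2] x-view keeps 14 columns → grid now 31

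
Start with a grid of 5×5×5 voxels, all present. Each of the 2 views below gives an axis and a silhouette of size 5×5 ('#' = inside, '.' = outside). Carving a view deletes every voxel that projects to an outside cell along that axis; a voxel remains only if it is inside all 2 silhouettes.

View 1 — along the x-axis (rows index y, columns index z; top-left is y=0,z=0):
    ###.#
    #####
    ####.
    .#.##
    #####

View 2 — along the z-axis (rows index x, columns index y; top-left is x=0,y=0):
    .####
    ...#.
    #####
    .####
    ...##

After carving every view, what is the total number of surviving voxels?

remaining voxels: 66

initial block: 5^3 = 125
carve view 1 (along x, YZ-mask fill 21/25): 105 voxels remain
carve view 2 (along z, XY-mask fill 16/25): 66 voxels remain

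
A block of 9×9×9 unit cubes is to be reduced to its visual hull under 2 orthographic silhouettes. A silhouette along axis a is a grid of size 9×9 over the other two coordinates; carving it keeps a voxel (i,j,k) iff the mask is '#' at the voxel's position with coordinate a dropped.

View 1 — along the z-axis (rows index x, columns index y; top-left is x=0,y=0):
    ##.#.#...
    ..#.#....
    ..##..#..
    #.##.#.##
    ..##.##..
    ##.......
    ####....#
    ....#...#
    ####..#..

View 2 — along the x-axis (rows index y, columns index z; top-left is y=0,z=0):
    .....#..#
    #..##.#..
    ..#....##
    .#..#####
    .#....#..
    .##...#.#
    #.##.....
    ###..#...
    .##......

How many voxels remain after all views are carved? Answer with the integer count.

115 voxels

full grid |V| = 729
[1] z-view keeps 33 columns → grid now 297
[2] x-view keeps 30 columns → grid now 115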